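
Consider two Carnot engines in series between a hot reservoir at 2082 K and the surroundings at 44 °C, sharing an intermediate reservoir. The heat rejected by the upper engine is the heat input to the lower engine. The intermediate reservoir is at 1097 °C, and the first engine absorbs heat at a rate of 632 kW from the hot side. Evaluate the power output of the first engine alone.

Ẇ₁ ≈ 216.1 kW

T_C = 44 °C → 44 + 273.15 = 317.15 K.
T_m = 1097 °C → 1097 + 273.15 = 1370.15 K.
First-stage efficiency η₁ = 1 − T_m/T_H = 1 − 1370.15/2082.00 = 0.3419.
W₁ = η₁·Q_H = 0.3419 × 632 = 216.1 kW.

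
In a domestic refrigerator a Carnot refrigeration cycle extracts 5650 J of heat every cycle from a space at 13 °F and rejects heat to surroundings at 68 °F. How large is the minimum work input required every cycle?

T_H = 68 °F → (68 − 32) × 5/9 = 20.00 °C = 293.15 K.
T_C = 13 °F → (13 − 32) × 5/9 = -10.56 °C = 262.59 K.
The reversible coefficient of performance is COP_R = T_C/(T_H − T_C) = 262.59/30.56 = 8.5940.
W = Q_C/COP_R = 5650/8.5940 = 657 J.

W_in ≈ 657 J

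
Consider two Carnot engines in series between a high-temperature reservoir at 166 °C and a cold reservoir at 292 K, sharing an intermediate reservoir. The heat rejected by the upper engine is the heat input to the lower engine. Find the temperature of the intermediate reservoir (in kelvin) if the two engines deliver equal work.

T_H = 166 °C → 166 + 273.15 = 439.15 K.
For reversible stages Q_m = Q_H·(T_m/T_H). Setting W₁ = Q_H(1 − T_m/T_H) equal to W₂ = Q_m(1 − T_C/T_m) = Q_H·(T_m − T_C)/T_H gives T_H − T_m = T_m − T_C, so T_m = (T_H + T_C)/2 = (439.15 + 292.00)/2 = 366 K.

T_m ≈ 366 K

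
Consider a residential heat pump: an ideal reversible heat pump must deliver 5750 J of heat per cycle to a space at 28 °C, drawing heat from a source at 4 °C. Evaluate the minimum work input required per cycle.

T_H = 28 °C → 28 + 273.15 = 301.15 K.
T_C = 4 °C → 4 + 273.15 = 277.15 K.
COP_HP = T_H/(T_H − T_C) = 301.15/24.00 = 12.5479.
W = Q_H/COP_HP = 5750/12.5479 = 458 J.

W_in ≈ 458 J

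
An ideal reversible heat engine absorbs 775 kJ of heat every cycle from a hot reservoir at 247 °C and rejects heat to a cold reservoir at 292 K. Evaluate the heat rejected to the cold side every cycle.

T_H = 247 °C → 247 + 273.15 = 520.15 K.
Carnot efficiency: η = 1 − T_C/T_H = 1 − 292.00/520.15 = 0.4386.
For a reversible cycle Q_C/Q_H = T_C/T_H, so Q_C = 775 × 292.00/520.15 = 435 kJ.

Q_C ≈ 435 kJ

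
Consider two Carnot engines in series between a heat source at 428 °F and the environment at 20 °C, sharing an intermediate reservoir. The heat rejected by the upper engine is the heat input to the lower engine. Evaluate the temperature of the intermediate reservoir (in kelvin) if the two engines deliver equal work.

T_m ≈ 393 K

T_H = 428 °F → (428 − 32) × 5/9 = 220.00 °C = 493.15 K.
T_C = 20 °C → 20 + 273.15 = 293.15 K.
For reversible stages Q_m = Q_H·(T_m/T_H). Setting W₁ = Q_H(1 − T_m/T_H) equal to W₂ = Q_m(1 − T_C/T_m) = Q_H·(T_m − T_C)/T_H gives T_H − T_m = T_m − T_C, so T_m = (T_H + T_C)/2 = (493.15 + 293.15)/2 = 393 K.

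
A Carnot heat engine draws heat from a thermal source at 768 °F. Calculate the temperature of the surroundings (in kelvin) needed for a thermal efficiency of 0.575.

T_H = 768 °F → (768 − 32) × 5/9 = 408.89 °C = 682.04 K.
From η = 1 − T_C/T_H, T_C = T_H·(1 − η) = 682.04 × (1 − 0.575) = 289.9 K.

T_C ≈ 289.9 K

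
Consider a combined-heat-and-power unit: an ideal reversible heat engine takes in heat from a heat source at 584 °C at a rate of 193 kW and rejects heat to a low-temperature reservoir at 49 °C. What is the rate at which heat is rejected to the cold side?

T_H = 584 °C → 584 + 273.15 = 857.15 K.
T_C = 49 °C → 49 + 273.15 = 322.15 K.
For a reversible engine, η = 1 − T_C/T_H = 1 − 322.15/857.15 = 0.6242.
For a reversible cycle Q_C/Q_H = T_C/T_H, so Q_C = 193 × 322.15/857.15 = 72.54 kW.

Q̇_C ≈ 72.54 kW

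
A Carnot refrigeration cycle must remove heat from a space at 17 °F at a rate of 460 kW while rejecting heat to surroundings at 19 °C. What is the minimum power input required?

T_H = 19 °C → 19 + 273.15 = 292.15 K.
T_C = 17 °F → (17 − 32) × 5/9 = -8.33 °C = 264.82 K.
Carnot COP: COP_R = T_C/(T_H − T_C) = 264.82/27.33 = 9.6884.
W = Q_C/COP_R = 460/9.6884 = 47.48 kW.

Ẇ_in ≈ 47.48 kW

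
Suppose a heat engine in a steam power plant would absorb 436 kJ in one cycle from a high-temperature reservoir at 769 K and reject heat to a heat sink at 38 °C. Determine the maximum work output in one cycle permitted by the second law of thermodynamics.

T_C = 38 °C → 38 + 273.15 = 311.15 K.
The upper bound on efficiency is η_max = 1 − T_C/T_H = 1 − 311.15/769.00 = 0.5954.
W_max = η_max · Q_H = 0.5954 × 436 = 259.6 kJ.

W_max ≈ 259.6 kJ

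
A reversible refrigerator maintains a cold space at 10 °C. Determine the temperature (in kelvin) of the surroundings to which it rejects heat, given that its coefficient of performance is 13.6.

T_H ≈ 304 K

T_C = 10 °C → 10 + 273.15 = 283.15 K.
COP_R = T_C/(T_H − T_C) ⇒ T_H = T_C·(1 + 1/COP_R) = 283.15 × (1 + 1/13.6) = 304 K.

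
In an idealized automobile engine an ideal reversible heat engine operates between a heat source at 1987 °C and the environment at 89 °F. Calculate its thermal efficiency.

η ≈ 0.865

T_H = 1987 °C → 1987 + 273.15 = 2260.15 K.
T_C = 89 °F → (89 − 32) × 5/9 = 31.67 °C = 304.82 K.
For a reversible engine, η = 1 − T_C/T_H = 1 − 304.82/2260.15 = 0.865.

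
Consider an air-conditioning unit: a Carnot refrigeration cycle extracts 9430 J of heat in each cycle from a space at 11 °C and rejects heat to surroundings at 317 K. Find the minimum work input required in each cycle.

W_in ≈ 1090 J

T_C = 11 °C → 11 + 273.15 = 284.15 K.
The reversible coefficient of performance is COP_R = T_C/(T_H − T_C) = 284.15/32.85 = 8.6499.
W = Q_C/COP_R = 9430/8.6499 = 1090 J.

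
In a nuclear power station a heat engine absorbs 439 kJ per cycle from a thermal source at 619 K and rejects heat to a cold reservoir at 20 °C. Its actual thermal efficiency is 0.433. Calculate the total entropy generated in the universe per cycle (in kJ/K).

ΔS_univ ≈ 0.1399 kJ/K

T_C = 20 °C → 20 + 273.15 = 293.15 K.
W = η·Q_H = 0.433 × 439 = 190.1 kJ, so Q_C = Q_H − W = 248.9 kJ.
Reservoir entropy changes: ΔS_H = −Q_H/T_H = −439/619.00 = -0.7092 kJ/K and ΔS_C = +Q_C/T_C = 248.9/293.15 = 0.8491 kJ/K.
ΔS_univ = −Q_H/T_H + Q_C/T_C = 0.1399 kJ/K (> 0, since η = 0.433 < η_Carnot = 0.526).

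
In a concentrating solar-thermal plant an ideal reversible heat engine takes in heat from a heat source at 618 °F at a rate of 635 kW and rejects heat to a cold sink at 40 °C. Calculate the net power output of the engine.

Ẇ ≈ 303 kW

T_H = 618 °F → (618 − 32) × 5/9 = 325.56 °C = 598.71 K.
T_C = 40 °C → 40 + 273.15 = 313.15 K.
Since the cycle is reversible, η = 1 − T_C/T_H = 1 − 313.15/598.71 = 0.4770.
W = η·Q_H = 0.4770 × 635 = 303 kW.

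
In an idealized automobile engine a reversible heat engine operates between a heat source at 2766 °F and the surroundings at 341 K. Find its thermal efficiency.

T_H = 2766 °F → (2766 − 32) × 5/9 = 1518.89 °C = 1792.04 K.
η_rev = 1 − T_C/T_H = 1 − 341.00/1792.04 = 0.810.

η ≈ 0.810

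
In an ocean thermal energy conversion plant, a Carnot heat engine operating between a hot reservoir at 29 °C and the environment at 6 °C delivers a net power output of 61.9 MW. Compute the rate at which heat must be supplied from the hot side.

Q̇_H ≈ 813.2 MW

T_H = 29 °C → 29 + 273.15 = 302.15 K.
T_C = 6 °C → 6 + 273.15 = 279.15 K.
The Carnot efficiency is η = 1 − T_C/T_H = 1 − 279.15/302.15 = 0.0761.
Q_H = W/η = 61.9/0.0761 = 813.2 MW.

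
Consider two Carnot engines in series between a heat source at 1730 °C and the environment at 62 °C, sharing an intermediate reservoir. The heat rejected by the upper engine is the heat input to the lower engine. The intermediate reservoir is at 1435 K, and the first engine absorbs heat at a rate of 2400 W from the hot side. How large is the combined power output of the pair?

T_H = 1730 °C → 1730 + 273.15 = 2003.15 K.
T_C = 62 °C → 62 + 273.15 = 335.15 K.
Two reversible stages in series are equivalent to a single Carnot engine between T_H and T_C, so η_total = 1 − T_C/T_H = 1 − 335.15/2003.15 = 0.8327.
W_total = η_total · Q_H = 0.8327 × 2400 = 1998 W.

Ẇ_total ≈ 1998 W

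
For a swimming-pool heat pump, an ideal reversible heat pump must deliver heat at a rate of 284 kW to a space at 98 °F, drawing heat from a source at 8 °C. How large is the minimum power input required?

Ẇ_in ≈ 26.28 kW

T_H = 98 °F → (98 − 32) × 5/9 = 36.67 °C = 309.82 K.
T_C = 8 °C → 8 + 273.15 = 281.15 K.
Reversible heating COP: COP_HP = T_H/(T_H − T_C) = 309.82/28.67 = 10.8076.
W = Q_H/COP_HP = 284/10.8076 = 26.28 kW.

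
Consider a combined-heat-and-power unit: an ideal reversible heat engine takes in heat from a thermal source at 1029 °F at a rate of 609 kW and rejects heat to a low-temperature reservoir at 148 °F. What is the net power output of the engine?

Ẇ ≈ 360 kW

T_H = 1029 °F → (1029 − 32) × 5/9 = 553.89 °C = 827.04 K.
T_C = 148 °F → (148 − 32) × 5/9 = 64.44 °C = 337.59 K.
The Carnot efficiency is η = 1 − T_C/T_H = 1 − 337.59/827.04 = 0.5918.
W = η·Q_H = 0.5918 × 609 = 360 kW.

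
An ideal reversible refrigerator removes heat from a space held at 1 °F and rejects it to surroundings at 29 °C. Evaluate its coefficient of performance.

COP_R ≈ 5.54

T_H = 29 °C → 29 + 273.15 = 302.15 K.
T_C = 1 °F → (1 − 32) × 5/9 = -17.22 °C = 255.93 K.
For a reversible refrigerator, COP_R = T_C/(T_H − T_C) = 255.93/(302.15 − 255.93) = 5.54.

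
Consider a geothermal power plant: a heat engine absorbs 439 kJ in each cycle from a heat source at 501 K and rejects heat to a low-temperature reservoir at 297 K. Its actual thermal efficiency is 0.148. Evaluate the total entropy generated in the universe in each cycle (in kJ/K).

W = η·Q_H = 0.148 × 439 = 64.97 kJ, so Q_C = Q_H − W = 374.0 kJ.
The hot reservoir loses entropy Q_H/T_H = 439/501.00 = 0.8762 kJ/K; the cold reservoir gains Q_C/T_C = 374.0/297.00 = 1.259 kJ/K.
ΔS_univ = −Q_H/T_H + Q_C/T_C = 0.3831 kJ/K (> 0, since η = 0.148 < η_Carnot = 0.407).

ΔS_univ ≈ 0.3831 kJ/K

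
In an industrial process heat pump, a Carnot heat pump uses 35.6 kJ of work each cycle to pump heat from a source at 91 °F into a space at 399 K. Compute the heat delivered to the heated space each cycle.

Q_H ≈ 153 kJ

T_C = 91 °F → (91 − 32) × 5/9 = 32.78 °C = 305.93 K.
The Carnot heat-pump COP is COP_HP = T_H/(T_H − T_C) = 399.00/93.07 = 4.2870.
Q_H = COP_HP · W = 4.2870 × 35.6 = 153 kJ.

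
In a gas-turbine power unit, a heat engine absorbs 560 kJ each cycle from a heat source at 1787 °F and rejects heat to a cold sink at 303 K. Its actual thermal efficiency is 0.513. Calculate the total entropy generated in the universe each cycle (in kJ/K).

T_H = 1787 °F → (1787 − 32) × 5/9 = 975.00 °C = 1248.15 K.
W = η·Q_H = 0.513 × 560 = 287.3 kJ, so Q_C = Q_H − W = 272.7 kJ.
Entropy balance on the reservoirs: −Q_H/T_H = -0.4487 kJ/K, +Q_C/T_C = 0.9001 kJ/K.
ΔS_univ = −Q_H/T_H + Q_C/T_C = 0.4514 kJ/K (> 0, since η = 0.513 < η_Carnot = 0.757).

ΔS_univ ≈ 0.4514 kJ/K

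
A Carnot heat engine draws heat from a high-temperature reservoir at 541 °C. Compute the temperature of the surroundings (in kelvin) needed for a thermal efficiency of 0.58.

T_C ≈ 342 K

T_H = 541 °C → 541 + 273.15 = 814.15 K.
From η = 1 − T_C/T_H, T_C = T_H·(1 − η) = 814.15 × (1 − 0.58) = 342 K.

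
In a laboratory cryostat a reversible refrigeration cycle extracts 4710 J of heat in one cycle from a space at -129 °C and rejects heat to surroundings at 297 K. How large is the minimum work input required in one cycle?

W_in ≈ 4990 J

T_C = -129 °C → -129 + 273.15 = 144.15 K.
Carnot COP: COP_R = T_C/(T_H − T_C) = 144.15/152.85 = 0.9431.
W = Q_C/COP_R = 4710/0.9431 = 4990 J.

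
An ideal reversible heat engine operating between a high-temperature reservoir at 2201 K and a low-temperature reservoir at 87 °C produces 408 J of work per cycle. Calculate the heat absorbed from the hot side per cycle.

Q_H ≈ 488 J

T_C = 87 °C → 87 + 273.15 = 360.15 K.
For a reversible engine, η = 1 − T_C/T_H = 1 − 360.15/2201.00 = 0.8364.
Q_H = W/η = 408/0.8364 = 488 J.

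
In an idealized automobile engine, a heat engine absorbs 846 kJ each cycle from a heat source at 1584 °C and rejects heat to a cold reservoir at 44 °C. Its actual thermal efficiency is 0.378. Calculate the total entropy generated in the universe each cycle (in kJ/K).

T_H = 1584 °C → 1584 + 273.15 = 1857.15 K.
T_C = 44 °C → 44 + 273.15 = 317.15 K.
W = η·Q_H = 0.378 × 846 = 319.8 kJ, so Q_C = Q_H − W = 526.2 kJ.
The hot reservoir loses entropy Q_H/T_H = 846/1857.15 = 0.4555 kJ/K; the cold reservoir gains Q_C/T_C = 526.2/317.15 = 1.659 kJ/K.
ΔS_univ = −Q_H/T_H + Q_C/T_C = 1.20 kJ/K (> 0, since η = 0.378 < η_Carnot = 0.829).

ΔS_univ ≈ 1.20 kJ/K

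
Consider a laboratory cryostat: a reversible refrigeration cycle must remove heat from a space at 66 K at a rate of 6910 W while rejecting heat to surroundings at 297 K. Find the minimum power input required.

The reversible coefficient of performance is COP_R = T_C/(T_H − T_C) = 66.00/231.00 = 0.2857.
W = Q_C/COP_R = 6910/0.2857 = 24180 W.

Ẇ_in ≈ 24180 W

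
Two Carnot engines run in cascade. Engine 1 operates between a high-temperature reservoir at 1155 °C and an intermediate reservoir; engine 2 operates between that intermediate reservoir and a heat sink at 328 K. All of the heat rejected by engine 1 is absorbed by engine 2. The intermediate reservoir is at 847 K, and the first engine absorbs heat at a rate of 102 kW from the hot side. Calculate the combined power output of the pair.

T_H = 1155 °C → 1155 + 273.15 = 1428.15 K.
Two reversible stages in series are equivalent to a single Carnot engine between T_H and T_C, so η_total = 1 − T_C/T_H = 1 − 328.00/1428.15 = 0.7703.
W_total = η_total · Q_H = 0.7703 × 102 = 78.6 kW.

Ẇ_total ≈ 78.6 kW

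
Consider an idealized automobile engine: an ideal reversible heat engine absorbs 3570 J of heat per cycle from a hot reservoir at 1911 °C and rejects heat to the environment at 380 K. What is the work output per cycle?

T_H = 1911 °C → 1911 + 273.15 = 2184.15 K.
For a reversible engine, η = 1 − T_C/T_H = 1 − 380.00/2184.15 = 0.8260.
W = η·Q_H = 0.8260 × 3570 = 2949 J.

W ≈ 2949 J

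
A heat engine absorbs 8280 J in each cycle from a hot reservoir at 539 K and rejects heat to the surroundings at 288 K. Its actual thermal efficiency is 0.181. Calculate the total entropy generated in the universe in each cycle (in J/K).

W = η·Q_H = 0.181 × 8280 = 1499 J, so Q_C = Q_H − W = 6781 J.
Reservoir entropy changes: ΔS_H = −Q_H/T_H = −8280/539.00 = -15.36 J/K and ΔS_C = +Q_C/T_C = 6781/288.00 = 23.55 J/K.
ΔS_univ = −Q_H/T_H + Q_C/T_C = 8.18 J/K (> 0, since η = 0.181 < η_Carnot = 0.466).

ΔS_univ ≈ 8.18 J/K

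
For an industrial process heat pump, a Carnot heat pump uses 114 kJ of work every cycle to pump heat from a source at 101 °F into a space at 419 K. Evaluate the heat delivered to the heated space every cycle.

Q_H ≈ 444 kJ

T_C = 101 °F → (101 − 32) × 5/9 = 38.33 °C = 311.48 K.
For a reversible heat pump, COP_HP = T_H/(T_H − T_C) = 419.00/107.52 = 3.8971.
Q_H = COP_HP · W = 3.8971 × 114 = 444 kJ.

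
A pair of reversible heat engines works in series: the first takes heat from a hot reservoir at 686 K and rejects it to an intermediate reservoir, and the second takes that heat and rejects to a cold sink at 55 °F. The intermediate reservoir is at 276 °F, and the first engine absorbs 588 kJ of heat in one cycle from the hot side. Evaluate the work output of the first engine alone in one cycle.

T_C = 55 °F → (55 − 32) × 5/9 = 12.78 °C = 285.93 K.
T_m = 276 °F → (276 − 32) × 5/9 = 135.56 °C = 408.71 K.
First-stage efficiency η₁ = 1 − T_m/T_H = 1 − 408.71/686.00 = 0.4042.
W₁ = η₁·Q_H = 0.4042 × 588 = 238 kJ.

W₁ ≈ 238 kJ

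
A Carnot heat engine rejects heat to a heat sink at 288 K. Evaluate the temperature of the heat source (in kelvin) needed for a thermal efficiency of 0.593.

T_H ≈ 708 K

From η = 1 − T_C/T_H, solving for T_H gives T_H = T_C/(1 − η) = 288.00/(1 − 0.593) = 708 K.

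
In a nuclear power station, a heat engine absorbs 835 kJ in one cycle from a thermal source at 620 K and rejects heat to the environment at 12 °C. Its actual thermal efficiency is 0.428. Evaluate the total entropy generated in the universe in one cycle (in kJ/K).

ΔS_univ ≈ 0.328 kJ/K

T_C = 12 °C → 12 + 273.15 = 285.15 K.
W = η·Q_H = 0.428 × 835 = 357.4 kJ, so Q_C = Q_H − W = 477.6 kJ.
Entropy balance on the reservoirs: −Q_H/T_H = -1.347 kJ/K, +Q_C/T_C = 1.675 kJ/K.
ΔS_univ = −Q_H/T_H + Q_C/T_C = 0.328 kJ/K (> 0, since η = 0.428 < η_Carnot = 0.540).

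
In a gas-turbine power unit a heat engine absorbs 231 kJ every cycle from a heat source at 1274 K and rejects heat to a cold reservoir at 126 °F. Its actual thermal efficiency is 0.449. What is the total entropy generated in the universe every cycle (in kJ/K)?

ΔS_univ ≈ 0.210 kJ/K

T_C = 126 °F → (126 − 32) × 5/9 = 52.22 °C = 325.37 K.
W = η·Q_H = 0.449 × 231 = 103.7 kJ, so Q_C = Q_H − W = 127.3 kJ.
Entropy balance on the reservoirs: −Q_H/T_H = -0.1813 kJ/K, +Q_C/T_C = 0.3912 kJ/K.
ΔS_univ = −Q_H/T_H + Q_C/T_C = 0.210 kJ/K (> 0, since η = 0.449 < η_Carnot = 0.745).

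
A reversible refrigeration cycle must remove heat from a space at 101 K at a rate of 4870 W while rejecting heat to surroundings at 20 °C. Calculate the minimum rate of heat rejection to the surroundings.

Q̇_H ≈ 14100 W

T_H = 20 °C → 20 + 273.15 = 293.15 K.
For a reversible cycle Q_H/Q_C = T_H/T_C, so Q_H = Q_C·T_H/T_C = 4870 × 293.15/101.00 = 14100 W.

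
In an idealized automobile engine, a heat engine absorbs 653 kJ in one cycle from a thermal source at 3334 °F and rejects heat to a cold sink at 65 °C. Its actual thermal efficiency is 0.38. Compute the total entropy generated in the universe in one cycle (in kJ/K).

T_H = 3334 °F → (3334 − 32) × 5/9 = 1834.44 °C = 2107.59 K.
T_C = 65 °C → 65 + 273.15 = 338.15 K.
W = η·Q_H = 0.38 × 653 = 248.1 kJ, so Q_C = Q_H − W = 404.9 kJ.
Entropy balance on the reservoirs: −Q_H/T_H = -0.3098 kJ/K, +Q_C/T_C = 1.197 kJ/K.
ΔS_univ = −Q_H/T_H + Q_C/T_C = 0.887 kJ/K (> 0, since η = 0.38 < η_Carnot = 0.840).

ΔS_univ ≈ 0.887 kJ/K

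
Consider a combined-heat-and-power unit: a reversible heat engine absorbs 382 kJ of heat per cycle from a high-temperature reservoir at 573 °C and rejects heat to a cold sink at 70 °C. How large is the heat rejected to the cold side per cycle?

T_H = 573 °C → 573 + 273.15 = 846.15 K.
T_C = 70 °C → 70 + 273.15 = 343.15 K.
The Carnot efficiency is η = 1 − T_C/T_H = 1 − 343.15/846.15 = 0.5945.
For a reversible cycle Q_C/Q_H = T_C/T_H, so Q_C = 382 × 343.15/846.15 = 154.9 kJ.

Q_C ≈ 154.9 kJ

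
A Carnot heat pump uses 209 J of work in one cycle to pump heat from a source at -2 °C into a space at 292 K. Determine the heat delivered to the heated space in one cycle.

T_C = -2 °C → -2 + 273.15 = 271.15 K.
For a reversible heat pump, COP_HP = T_H/(T_H − T_C) = 292.00/20.85 = 14.0048.
Q_H = COP_HP · W = 14.0048 × 209 = 2930 J.

Q_H ≈ 2930 J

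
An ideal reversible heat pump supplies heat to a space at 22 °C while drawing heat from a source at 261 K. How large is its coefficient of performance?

T_H = 22 °C → 22 + 273.15 = 295.15 K.
For a reversible heat pump, COP_HP = T_H/(T_H − T_C) = 295.15/(295.15 − 261.00) = 8.643.

COP_HP ≈ 8.643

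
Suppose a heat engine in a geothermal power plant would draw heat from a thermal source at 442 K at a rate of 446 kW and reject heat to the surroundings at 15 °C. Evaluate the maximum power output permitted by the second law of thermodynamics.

T_C = 15 °C → 15 + 273.15 = 288.15 K.
The second-law ceiling is the Carnot efficiency, η_max = 1 − T_C/T_H = 1 − 288.15/442.00 = 0.3481.
W_max = η_max · Q_H = 0.3481 × 446 = 155.2 kW.

Ẇ_max ≈ 155.2 kW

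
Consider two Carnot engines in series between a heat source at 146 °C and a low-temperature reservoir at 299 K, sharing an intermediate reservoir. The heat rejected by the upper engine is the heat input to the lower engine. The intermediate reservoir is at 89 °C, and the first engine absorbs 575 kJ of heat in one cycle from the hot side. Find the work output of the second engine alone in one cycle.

W₂ ≈ 86.6 kJ

T_H = 146 °C → 146 + 273.15 = 419.15 K.
T_m = 89 °C → 89 + 273.15 = 362.15 K.
Heat entering the second stage: Q_m = Q_H·(T_m/T_H) = 575 × 362.15/419.15 = 497 kJ.
Second-stage efficiency η₂ = 1 − T_C/T_m = 1 − 299.00/362.15 = 0.1744, so W₂ = η₂·Q_m = 86.6 kJ.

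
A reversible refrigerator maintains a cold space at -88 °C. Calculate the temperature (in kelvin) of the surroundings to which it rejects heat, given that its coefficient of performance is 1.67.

T_H ≈ 296 K

T_C = -88 °C → -88 + 273.15 = 185.15 K.
COP_R = T_C/(T_H − T_C) ⇒ T_H = T_C·(1 + 1/COP_R) = 185.15 × (1 + 1/1.67) = 296 K.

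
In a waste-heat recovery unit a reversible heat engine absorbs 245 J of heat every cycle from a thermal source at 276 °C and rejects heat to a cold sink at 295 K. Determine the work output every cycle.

T_H = 276 °C → 276 + 273.15 = 549.15 K.
For a reversible engine, η = 1 − T_C/T_H = 1 − 295.00/549.15 = 0.4628.
W = η·Q_H = 0.4628 × 245 = 113.4 J.

W ≈ 113.4 J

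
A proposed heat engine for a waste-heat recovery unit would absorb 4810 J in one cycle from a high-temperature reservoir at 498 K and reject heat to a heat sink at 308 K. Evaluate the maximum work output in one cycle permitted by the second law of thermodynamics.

W_max ≈ 1835 J

No engine can exceed the Carnot limit: η_max = 1 − T_C/T_H = 1 − 308.00/498.00 = 0.3815.
W_max = η_max · Q_H = 0.3815 × 4810 = 1835 J.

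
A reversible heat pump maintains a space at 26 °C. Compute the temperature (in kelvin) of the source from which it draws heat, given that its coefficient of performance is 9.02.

T_C ≈ 266 K

T_H = 26 °C → 26 + 273.15 = 299.15 K.
COP_HP = T_H/(T_H − T_C) ⇒ T_C = T_H·(COP_HP − 1)/COP_HP = 299.15 × (9.02 − 1)/9.02 = 266 K.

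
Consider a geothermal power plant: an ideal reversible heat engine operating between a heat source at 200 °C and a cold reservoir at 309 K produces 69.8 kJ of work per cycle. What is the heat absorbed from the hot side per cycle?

T_H = 200 °C → 200 + 273.15 = 473.15 K.
Carnot efficiency: η = 1 − T_C/T_H = 1 − 309.00/473.15 = 0.3469.
Q_H = W/η = 69.8/0.3469 = 201 kJ.

Q_H ≈ 201 kJ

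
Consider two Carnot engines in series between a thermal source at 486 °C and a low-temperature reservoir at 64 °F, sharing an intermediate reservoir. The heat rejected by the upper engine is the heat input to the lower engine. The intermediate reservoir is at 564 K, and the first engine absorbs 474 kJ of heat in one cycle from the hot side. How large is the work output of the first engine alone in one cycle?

T_H = 486 °C → 486 + 273.15 = 759.15 K.
T_C = 64 °F → (64 − 32) × 5/9 = 17.78 °C = 290.93 K.
First-stage efficiency η₁ = 1 − T_m/T_H = 1 − 564.00/759.15 = 0.2571.
W₁ = η₁·Q_H = 0.2571 × 474 = 121.8 kJ.

W₁ ≈ 121.8 kJ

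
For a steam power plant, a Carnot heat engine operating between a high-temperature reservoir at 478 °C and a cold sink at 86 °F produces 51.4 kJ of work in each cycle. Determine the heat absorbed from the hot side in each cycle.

T_H = 478 °C → 478 + 273.15 = 751.15 K.
T_C = 86 °F → (86 − 32) × 5/9 = 30.00 °C = 303.15 K.
η_rev = 1 − T_C/T_H = 1 − 303.15/751.15 = 0.5964.
Q_H = W/η = 51.4/0.5964 = 86.18 kJ.

Q_H ≈ 86.18 kJ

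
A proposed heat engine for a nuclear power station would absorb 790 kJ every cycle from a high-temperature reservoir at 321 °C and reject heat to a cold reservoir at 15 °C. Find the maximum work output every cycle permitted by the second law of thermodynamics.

T_H = 321 °C → 321 + 273.15 = 594.15 K.
T_C = 15 °C → 15 + 273.15 = 288.15 K.
No engine can exceed the Carnot limit: η_max = 1 − T_C/T_H = 1 − 288.15/594.15 = 0.5150.
W_max = η_max · Q_H = 0.5150 × 790 = 406.9 kJ.

W_max ≈ 406.9 kJ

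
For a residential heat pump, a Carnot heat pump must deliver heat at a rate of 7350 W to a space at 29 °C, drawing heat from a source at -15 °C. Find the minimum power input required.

Ẇ_in ≈ 1070 W

T_H = 29 °C → 29 + 273.15 = 302.15 K.
T_C = -15 °C → -15 + 273.15 = 258.15 K.
COP_HP = T_H/(T_H − T_C) = 302.15/44.00 = 6.8670.
W = Q_H/COP_HP = 7350/6.8670 = 1070 W.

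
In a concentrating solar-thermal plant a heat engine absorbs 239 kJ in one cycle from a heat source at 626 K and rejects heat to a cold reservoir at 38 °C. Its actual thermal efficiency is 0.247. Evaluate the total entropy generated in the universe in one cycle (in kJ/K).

T_C = 38 °C → 38 + 273.15 = 311.15 K.
W = η·Q_H = 0.247 × 239 = 59.03 kJ, so Q_C = Q_H − W = 180.0 kJ.
Entropy balance on the reservoirs: −Q_H/T_H = -0.3818 kJ/K, +Q_C/T_C = 0.5784 kJ/K.
ΔS_univ = −Q_H/T_H + Q_C/T_C = 0.1966 kJ/K (> 0, since η = 0.247 < η_Carnot = 0.503).

ΔS_univ ≈ 0.1966 kJ/K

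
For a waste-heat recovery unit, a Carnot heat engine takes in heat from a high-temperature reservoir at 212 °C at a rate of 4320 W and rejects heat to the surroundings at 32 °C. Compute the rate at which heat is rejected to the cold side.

T_H = 212 °C → 212 + 273.15 = 485.15 K.
T_C = 32 °C → 32 + 273.15 = 305.15 K.
Since the cycle is reversible, η = 1 − T_C/T_H = 1 − 305.15/485.15 = 0.3710.
For a reversible cycle Q_C/Q_H = T_C/T_H, so Q_C = 4320 × 305.15/485.15 = 2720 W.

Q̇_C ≈ 2720 W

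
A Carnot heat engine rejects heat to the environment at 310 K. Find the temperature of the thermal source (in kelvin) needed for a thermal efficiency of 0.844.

T_H ≈ 1990 K

From η = 1 − T_C/T_H, solving for T_H gives T_H = T_C/(1 − η) = 310.00/(1 − 0.844) = 1990 K.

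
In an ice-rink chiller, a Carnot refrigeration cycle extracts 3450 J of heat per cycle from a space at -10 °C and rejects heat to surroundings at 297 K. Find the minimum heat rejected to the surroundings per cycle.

T_C = -10 °C → -10 + 273.15 = 263.15 K.
For a reversible cycle Q_H/Q_C = T_H/T_C, so Q_H = Q_C·T_H/T_C = 3450 × 297.00/263.15 = 3890 J.

Q_H ≈ 3890 J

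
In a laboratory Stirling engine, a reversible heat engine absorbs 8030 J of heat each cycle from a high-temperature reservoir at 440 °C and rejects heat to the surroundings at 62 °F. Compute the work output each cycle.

W ≈ 4770 J

T_H = 440 °C → 440 + 273.15 = 713.15 K.
T_C = 62 °F → (62 − 32) × 5/9 = 16.67 °C = 289.82 K.
The Carnot efficiency is η = 1 − T_C/T_H = 1 − 289.82/713.15 = 0.5936.
W = η·Q_H = 0.5936 × 8030 = 4770 J.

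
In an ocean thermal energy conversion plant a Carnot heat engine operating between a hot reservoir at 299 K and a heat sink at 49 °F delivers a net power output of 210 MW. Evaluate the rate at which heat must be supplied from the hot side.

Q̇_H ≈ 3830 MW

T_C = 49 °F → (49 − 32) × 5/9 = 9.44 °C = 282.59 K.
Since the cycle is reversible, η = 1 − T_C/T_H = 1 − 282.59/299.00 = 0.0549.
Q_H = W/η = 210/0.0549 = 3830 MW.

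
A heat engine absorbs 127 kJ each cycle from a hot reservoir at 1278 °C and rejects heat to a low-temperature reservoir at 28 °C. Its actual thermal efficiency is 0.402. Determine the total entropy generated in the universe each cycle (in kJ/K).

ΔS_univ ≈ 0.170 kJ/K

T_H = 1278 °C → 1278 + 273.15 = 1551.15 K.
T_C = 28 °C → 28 + 273.15 = 301.15 K.
W = η·Q_H = 0.402 × 127 = 51.05 kJ, so Q_C = Q_H − W = 75.95 kJ.
Reservoir entropy changes: ΔS_H = −Q_H/T_H = −127/1551.15 = -0.08187 kJ/K and ΔS_C = +Q_C/T_C = 75.95/301.15 = 0.2522 kJ/K.
ΔS_univ = −Q_H/T_H + Q_C/T_C = 0.170 kJ/K (> 0, since η = 0.402 < η_Carnot = 0.806).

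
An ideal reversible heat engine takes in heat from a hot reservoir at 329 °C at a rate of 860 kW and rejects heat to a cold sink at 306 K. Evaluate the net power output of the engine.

Ẇ ≈ 423.0 kW

T_H = 329 °C → 329 + 273.15 = 602.15 K.
η_rev = 1 − T_C/T_H = 1 − 306.00/602.15 = 0.4918.
W = η·Q_H = 0.4918 × 860 = 423.0 kW.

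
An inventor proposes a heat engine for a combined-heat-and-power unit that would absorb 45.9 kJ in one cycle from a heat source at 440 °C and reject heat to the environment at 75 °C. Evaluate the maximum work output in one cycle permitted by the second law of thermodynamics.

T_H = 440 °C → 440 + 273.15 = 713.15 K.
T_C = 75 °C → 75 + 273.15 = 348.15 K.
The upper bound on efficiency is η_max = 1 − T_C/T_H = 1 − 348.15/713.15 = 0.5118.
W_max = η_max · Q_H = 0.5118 × 45.9 = 23.49 kJ.

W_max ≈ 23.49 kJ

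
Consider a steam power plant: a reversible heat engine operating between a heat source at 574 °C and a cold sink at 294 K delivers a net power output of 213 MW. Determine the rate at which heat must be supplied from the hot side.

T_H = 574 °C → 574 + 273.15 = 847.15 K.
Carnot efficiency: η = 1 − T_C/T_H = 1 − 294.00/847.15 = 0.6530.
Q_H = W/η = 213/0.6530 = 326 MW.

Q̇_H ≈ 326 MW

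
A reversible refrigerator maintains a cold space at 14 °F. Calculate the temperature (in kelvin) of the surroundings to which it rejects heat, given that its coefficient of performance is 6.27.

T_C = 14 °F → (14 − 32) × 5/9 = -10.00 °C = 263.15 K.
COP_R = T_C/(T_H − T_C) ⇒ T_H = T_C·(1 + 1/COP_R) = 263.15 × (1 + 1/6.27) = 305 K.

T_H ≈ 305 K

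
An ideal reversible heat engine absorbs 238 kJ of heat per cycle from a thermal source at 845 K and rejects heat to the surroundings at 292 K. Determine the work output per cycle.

W ≈ 156 kJ

Since the cycle is reversible, η = 1 − T_C/T_H = 1 − 292.00/845.00 = 0.6544.
W = η·Q_H = 0.6544 × 238 = 156 kJ.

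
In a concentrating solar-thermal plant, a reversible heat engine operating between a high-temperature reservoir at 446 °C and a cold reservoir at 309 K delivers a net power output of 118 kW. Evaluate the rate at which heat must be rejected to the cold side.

T_H = 446 °C → 446 + 273.15 = 719.15 K.
For a reversible engine, η = 1 − T_C/T_H = 1 − 309.00/719.15 = 0.5703.
Since Q_C/Q_H = T_C/T_H and Q_H = W/η, Q_C = W·T_C/(T_H − T_C) = 118 × 309.00/410.15 = 88.9 kW.

Q̇_C ≈ 88.9 kW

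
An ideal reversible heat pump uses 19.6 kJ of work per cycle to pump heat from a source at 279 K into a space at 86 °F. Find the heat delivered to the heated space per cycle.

Q_H ≈ 246.0 kJ

T_H = 86 °F → (86 − 32) × 5/9 = 30.00 °C = 303.15 K.
For a reversible heat pump, COP_HP = T_H/(T_H − T_C) = 303.15/24.15 = 12.5528.
Q_H = COP_HP · W = 12.5528 × 19.6 = 246.0 kJ.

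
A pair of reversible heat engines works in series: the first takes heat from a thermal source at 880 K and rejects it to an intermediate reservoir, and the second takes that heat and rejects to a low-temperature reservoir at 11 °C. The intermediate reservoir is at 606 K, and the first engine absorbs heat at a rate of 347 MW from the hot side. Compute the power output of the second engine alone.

Ẇ₂ ≈ 127 MW

T_C = 11 °C → 11 + 273.15 = 284.15 K.
Heat entering the second stage: Q_m = Q_H·(T_m/T_H) = 347 × 606.00/880.00 = 239 MW.
Second-stage efficiency η₂ = 1 − T_C/T_m = 1 − 284.15/606.00 = 0.5311, so W₂ = η₂·Q_m = 127 MW.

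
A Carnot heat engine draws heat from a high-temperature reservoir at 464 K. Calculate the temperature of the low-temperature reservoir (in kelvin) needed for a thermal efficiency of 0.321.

T_C ≈ 315 K

From η = 1 − T_C/T_H, T_C = T_H·(1 − η) = 464.00 × (1 − 0.321) = 315 K.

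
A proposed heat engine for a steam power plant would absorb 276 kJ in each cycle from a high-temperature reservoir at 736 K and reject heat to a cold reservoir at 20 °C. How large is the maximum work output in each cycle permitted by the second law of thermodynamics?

W_max ≈ 166 kJ

T_C = 20 °C → 20 + 273.15 = 293.15 K.
The second-law ceiling is the Carnot efficiency, η_max = 1 − T_C/T_H = 1 − 293.15/736.00 = 0.6017.
W_max = η_max · Q_H = 0.6017 × 276 = 166 kJ.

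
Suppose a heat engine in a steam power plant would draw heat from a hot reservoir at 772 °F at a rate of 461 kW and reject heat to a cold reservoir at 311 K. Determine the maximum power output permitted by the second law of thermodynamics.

T_H = 772 °F → (772 − 32) × 5/9 = 411.11 °C = 684.26 K.
The second-law ceiling is the Carnot efficiency, η_max = 1 − T_C/T_H = 1 − 311.00/684.26 = 0.5455.
W_max = η_max · Q_H = 0.5455 × 461 = 251.5 kW.

Ẇ_max ≈ 251.5 kW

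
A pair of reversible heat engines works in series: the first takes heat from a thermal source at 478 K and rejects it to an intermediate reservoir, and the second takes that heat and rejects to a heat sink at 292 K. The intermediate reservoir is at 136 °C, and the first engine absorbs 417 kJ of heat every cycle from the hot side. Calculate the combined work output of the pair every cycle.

Two reversible stages in series are equivalent to a single Carnot engine between T_H and T_C, so η_total = 1 − T_C/T_H = 1 − 292.00/478.00 = 0.3891.
W_total = η_total · Q_H = 0.3891 × 417 = 162 kJ.

W_total ≈ 162 kJ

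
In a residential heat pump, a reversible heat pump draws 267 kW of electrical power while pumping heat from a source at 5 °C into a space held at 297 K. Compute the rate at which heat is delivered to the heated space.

T_C = 5 °C → 5 + 273.15 = 278.15 K.
The Carnot heat-pump COP is COP_HP = T_H/(T_H − T_C) = 297.00/18.85 = 15.7560.
Q_H = COP_HP · W = 15.7560 × 267 = 4207 kW.

Q̇_H ≈ 4207 kW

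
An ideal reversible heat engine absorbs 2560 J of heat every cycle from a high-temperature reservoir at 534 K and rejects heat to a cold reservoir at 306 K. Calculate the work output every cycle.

W ≈ 1090 J

For a reversible engine, η = 1 − T_C/T_H = 1 − 306.00/534.00 = 0.4270.
W = η·Q_H = 0.4270 × 2560 = 1090 J.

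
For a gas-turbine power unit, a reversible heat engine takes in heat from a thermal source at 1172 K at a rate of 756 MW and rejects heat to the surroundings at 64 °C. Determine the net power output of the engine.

T_C = 64 °C → 64 + 273.15 = 337.15 K.
η_rev = 1 − T_C/T_H = 1 − 337.15/1172.00 = 0.7123.
W = η·Q_H = 0.7123 × 756 = 539 MW.

Ẇ ≈ 539 MW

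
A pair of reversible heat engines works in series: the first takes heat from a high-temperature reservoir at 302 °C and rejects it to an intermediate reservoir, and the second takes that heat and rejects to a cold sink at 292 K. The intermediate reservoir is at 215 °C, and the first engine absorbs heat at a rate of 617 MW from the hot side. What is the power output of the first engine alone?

T_H = 302 °C → 302 + 273.15 = 575.15 K.
T_m = 215 °C → 215 + 273.15 = 488.15 K.
First-stage efficiency η₁ = 1 − T_m/T_H = 1 − 488.15/575.15 = 0.1513.
W₁ = η₁·Q_H = 0.1513 × 617 = 93.3 MW.

Ẇ₁ ≈ 93.3 MW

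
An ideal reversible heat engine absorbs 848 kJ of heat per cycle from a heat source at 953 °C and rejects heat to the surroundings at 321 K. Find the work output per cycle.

W ≈ 626 kJ

T_H = 953 °C → 953 + 273.15 = 1226.15 K.
The Carnot efficiency is η = 1 − T_C/T_H = 1 − 321.00/1226.15 = 0.7382.
W = η·Q_H = 0.7382 × 848 = 626 kJ.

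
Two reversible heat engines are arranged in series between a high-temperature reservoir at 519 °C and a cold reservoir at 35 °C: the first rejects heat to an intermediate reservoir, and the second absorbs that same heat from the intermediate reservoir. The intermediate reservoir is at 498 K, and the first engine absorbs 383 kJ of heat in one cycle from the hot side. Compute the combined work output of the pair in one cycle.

W_total ≈ 234 kJ

T_H = 519 °C → 519 + 273.15 = 792.15 K.
T_C = 35 °C → 35 + 273.15 = 308.15 K.
Two reversible stages in series are equivalent to a single Carnot engine between T_H and T_C, so η_total = 1 − T_C/T_H = 1 − 308.15/792.15 = 0.6110.
W_total = η_total · Q_H = 0.6110 × 383 = 234 kJ.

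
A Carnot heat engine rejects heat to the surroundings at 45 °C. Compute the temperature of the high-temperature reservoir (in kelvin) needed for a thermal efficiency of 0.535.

T_H ≈ 684 K

T_C = 45 °C → 45 + 273.15 = 318.15 K.
From η = 1 − T_C/T_H, solving for T_H gives T_H = T_C/(1 − η) = 318.15/(1 − 0.535) = 684 K.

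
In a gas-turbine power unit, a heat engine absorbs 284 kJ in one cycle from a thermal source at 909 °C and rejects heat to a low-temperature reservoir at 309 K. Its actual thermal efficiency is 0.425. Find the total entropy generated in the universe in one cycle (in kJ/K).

ΔS_univ ≈ 0.2882 kJ/K

T_H = 909 °C → 909 + 273.15 = 1182.15 K.
W = η·Q_H = 0.425 × 284 = 120.7 kJ, so Q_C = Q_H − W = 163.3 kJ.
The hot reservoir loses entropy Q_H/T_H = 284/1182.15 = 0.2402 kJ/K; the cold reservoir gains Q_C/T_C = 163.3/309.00 = 0.5285 kJ/K.
ΔS_univ = −Q_H/T_H + Q_C/T_C = 0.2882 kJ/K (> 0, since η = 0.425 < η_Carnot = 0.739).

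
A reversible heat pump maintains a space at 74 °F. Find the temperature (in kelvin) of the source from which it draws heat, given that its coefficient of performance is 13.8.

T_H = 74 °F → (74 − 32) × 5/9 = 23.33 °C = 296.48 K.
COP_HP = T_H/(T_H − T_C) ⇒ T_C = T_H·(COP_HP − 1)/COP_HP = 296.48 × (13.8 − 1)/13.8 = 275.0 K.

T_C ≈ 275.0 K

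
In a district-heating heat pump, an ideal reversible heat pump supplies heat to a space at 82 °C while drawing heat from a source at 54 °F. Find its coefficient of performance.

T_H = 82 °C → 82 + 273.15 = 355.15 K.
T_C = 54 °F → (54 − 32) × 5/9 = 12.22 °C = 285.37 K.
For a reversible heat pump, COP_HP = T_H/(T_H − T_C) = 355.15/(355.15 − 285.37) = 5.09.

COP_HP ≈ 5.09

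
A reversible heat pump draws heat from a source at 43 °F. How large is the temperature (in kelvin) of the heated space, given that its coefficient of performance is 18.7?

T_H ≈ 295 K

T_C = 43 °F → (43 − 32) × 5/9 = 6.11 °C = 279.26 K.
COP_HP = T_H/(T_H − T_C) ⇒ T_H = T_C·COP_HP/(COP_HP − 1) = 279.26 × 18.7/(18.7 − 1) = 295 K.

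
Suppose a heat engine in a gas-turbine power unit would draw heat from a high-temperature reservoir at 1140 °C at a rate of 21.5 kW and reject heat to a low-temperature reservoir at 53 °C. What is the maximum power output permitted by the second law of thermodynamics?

T_H = 1140 °C → 1140 + 273.15 = 1413.15 K.
T_C = 53 °C → 53 + 273.15 = 326.15 K.
The upper bound on efficiency is η_max = 1 − T_C/T_H = 1 − 326.15/1413.15 = 0.7692.
W_max = η_max · Q_H = 0.7692 × 21.5 = 16.5 kW.

Ẇ_max ≈ 16.5 kW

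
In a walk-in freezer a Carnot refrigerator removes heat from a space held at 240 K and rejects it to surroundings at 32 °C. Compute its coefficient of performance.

T_H = 32 °C → 32 + 273.15 = 305.15 K.
For a reversible refrigerator, COP_R = T_C/(T_H − T_C) = 240.00/(305.15 − 240.00) = 3.68.

COP_R ≈ 3.68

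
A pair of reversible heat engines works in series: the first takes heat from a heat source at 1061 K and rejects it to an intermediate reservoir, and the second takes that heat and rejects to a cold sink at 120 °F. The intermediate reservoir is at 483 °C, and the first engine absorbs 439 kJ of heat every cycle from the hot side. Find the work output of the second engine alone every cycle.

W₂ ≈ 180 kJ

T_C = 120 °F → (120 − 32) × 5/9 = 48.89 °C = 322.04 K.
T_m = 483 °C → 483 + 273.15 = 756.15 K.
Heat entering the second stage: Q_m = Q_H·(T_m/T_H) = 439 × 756.15/1061.00 = 313 kJ.
Second-stage efficiency η₂ = 1 − T_C/T_m = 1 − 322.04/756.15 = 0.5741, so W₂ = η₂·Q_m = 180 kJ.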